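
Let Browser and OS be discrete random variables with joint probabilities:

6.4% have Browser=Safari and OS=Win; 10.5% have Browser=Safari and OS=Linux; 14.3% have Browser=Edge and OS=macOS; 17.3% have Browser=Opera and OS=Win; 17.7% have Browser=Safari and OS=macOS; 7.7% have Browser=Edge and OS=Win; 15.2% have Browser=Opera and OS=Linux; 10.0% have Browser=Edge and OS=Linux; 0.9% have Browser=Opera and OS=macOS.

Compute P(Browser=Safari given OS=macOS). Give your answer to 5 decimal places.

P(OS=macOS) = 0.177 + 0.143 + 0.009 = 0.329.
P(Browser=Safari | OS=macOS) = 0.177/0.329 = 0.53799.

0.53799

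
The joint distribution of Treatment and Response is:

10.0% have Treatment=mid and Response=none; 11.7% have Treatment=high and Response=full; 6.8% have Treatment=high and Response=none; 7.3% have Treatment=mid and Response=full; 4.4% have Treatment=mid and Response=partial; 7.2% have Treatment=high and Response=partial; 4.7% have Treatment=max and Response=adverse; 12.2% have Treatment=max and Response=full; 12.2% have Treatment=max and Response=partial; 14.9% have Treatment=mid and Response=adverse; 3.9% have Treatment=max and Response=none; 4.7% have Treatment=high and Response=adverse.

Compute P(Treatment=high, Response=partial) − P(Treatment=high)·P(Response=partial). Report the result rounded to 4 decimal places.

-0.0004

P(Treatment=high) = 0.068 + 0.072 + 0.117 + 0.047 = 0.304.
P(Response=partial) = 0.044 + 0.072 + 0.122 = 0.238.
P(Treatment=high, Response=partial) − P(Treatment=high)P(Response=partial) = 0.072 − 0.304×0.238 = -0.0004.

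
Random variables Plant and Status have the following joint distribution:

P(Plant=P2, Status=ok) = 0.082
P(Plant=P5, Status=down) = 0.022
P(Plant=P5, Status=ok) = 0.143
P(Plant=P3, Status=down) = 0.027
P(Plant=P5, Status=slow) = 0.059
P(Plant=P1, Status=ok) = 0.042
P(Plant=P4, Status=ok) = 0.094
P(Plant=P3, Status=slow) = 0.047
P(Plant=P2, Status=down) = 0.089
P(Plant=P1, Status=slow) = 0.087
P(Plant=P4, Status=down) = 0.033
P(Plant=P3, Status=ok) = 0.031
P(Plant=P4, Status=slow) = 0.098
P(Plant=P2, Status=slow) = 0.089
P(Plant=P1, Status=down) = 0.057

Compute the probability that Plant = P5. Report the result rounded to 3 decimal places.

P(Plant=P5) = 0.143 + 0.059 + 0.022 = 0.224.

0.224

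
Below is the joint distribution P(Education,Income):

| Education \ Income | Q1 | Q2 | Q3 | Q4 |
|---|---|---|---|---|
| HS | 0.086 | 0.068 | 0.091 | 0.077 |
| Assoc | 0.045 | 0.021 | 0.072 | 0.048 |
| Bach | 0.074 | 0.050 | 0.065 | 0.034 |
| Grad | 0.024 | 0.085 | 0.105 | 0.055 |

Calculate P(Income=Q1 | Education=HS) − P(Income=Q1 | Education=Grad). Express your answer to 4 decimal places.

0.1779

P(Education=HS) = 0.086 + 0.068 + 0.091 + 0.077 = 0.322; P(Income=Q1 | Education=HS) = 0.086/0.322 = 0.26708.
P(Education=Grad) = 0.024 + 0.085 + 0.105 + 0.055 = 0.269; P(Income=Q1 | Education=Grad) = 0.024/0.269 = 0.08922.
Difference = 0.1779.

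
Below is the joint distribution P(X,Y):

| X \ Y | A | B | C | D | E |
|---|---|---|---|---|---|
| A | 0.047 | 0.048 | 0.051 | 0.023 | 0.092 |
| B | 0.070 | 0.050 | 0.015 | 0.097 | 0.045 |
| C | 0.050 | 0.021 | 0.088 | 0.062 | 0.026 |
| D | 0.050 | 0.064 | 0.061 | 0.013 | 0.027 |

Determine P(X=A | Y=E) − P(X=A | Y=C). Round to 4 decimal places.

0.2470

P(Y=E) = 0.092 + 0.045 + 0.026 + 0.027 = 0.190; P(X=A | Y=E) = 0.092/0.190 = 0.48421.
P(Y=C) = 0.051 + 0.015 + 0.088 + 0.061 = 0.215; P(X=A | Y=C) = 0.051/0.215 = 0.23721.
Difference = 0.2470.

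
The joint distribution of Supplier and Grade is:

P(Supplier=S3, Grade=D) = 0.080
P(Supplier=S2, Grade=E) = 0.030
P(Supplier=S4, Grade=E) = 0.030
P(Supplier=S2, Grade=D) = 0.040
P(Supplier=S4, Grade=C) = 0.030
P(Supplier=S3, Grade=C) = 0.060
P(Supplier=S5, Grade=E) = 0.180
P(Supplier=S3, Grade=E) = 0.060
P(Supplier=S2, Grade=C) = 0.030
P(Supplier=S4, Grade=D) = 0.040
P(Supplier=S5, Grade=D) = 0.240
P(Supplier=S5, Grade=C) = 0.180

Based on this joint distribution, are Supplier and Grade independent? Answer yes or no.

Every cell satisfies P(Supplier,Grade) = P(Supplier)·P(Grade). For instance P(Supplier=S4) = 0.100, P(Grade=E) = 0.300, and 0.100×0.300 = 0.030 matches the joint entry. So Supplier and Grade are independent.

yes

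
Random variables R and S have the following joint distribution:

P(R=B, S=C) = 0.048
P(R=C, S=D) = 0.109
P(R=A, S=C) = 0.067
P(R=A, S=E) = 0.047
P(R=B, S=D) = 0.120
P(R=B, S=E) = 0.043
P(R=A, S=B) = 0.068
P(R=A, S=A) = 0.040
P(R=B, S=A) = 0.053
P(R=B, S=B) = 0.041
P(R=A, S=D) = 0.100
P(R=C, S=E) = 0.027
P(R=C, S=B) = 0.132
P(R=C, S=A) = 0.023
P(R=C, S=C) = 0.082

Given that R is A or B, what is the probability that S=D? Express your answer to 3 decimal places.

P(R=A) = 0.040 + 0.068 + 0.067 + 0.100 + 0.047 = 0.322.
P(R=B) = 0.053 + 0.041 + 0.048 + 0.120 + 0.043 = 0.305.
P(R ∈ {A, B}) = 0.322 + 0.305 = 0.627; P(S=D, R ∈ {A, B}) = 0.100 + 0.120 = 0.220.
P(S=D | R ∈ {A, B}) = 0.220/0.627 = 0.351.

0.351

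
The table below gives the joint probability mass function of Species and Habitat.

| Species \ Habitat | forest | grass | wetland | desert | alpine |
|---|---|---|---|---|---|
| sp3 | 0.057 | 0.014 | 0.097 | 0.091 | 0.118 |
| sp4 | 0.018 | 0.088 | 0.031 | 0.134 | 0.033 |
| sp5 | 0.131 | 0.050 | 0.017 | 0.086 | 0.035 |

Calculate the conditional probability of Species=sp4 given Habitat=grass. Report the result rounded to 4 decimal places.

P(Habitat=grass) = 0.014 + 0.088 + 0.050 = 0.152.
P(Species=sp4 | Habitat=grass) = 0.088/0.152 = 0.5789.

0.5789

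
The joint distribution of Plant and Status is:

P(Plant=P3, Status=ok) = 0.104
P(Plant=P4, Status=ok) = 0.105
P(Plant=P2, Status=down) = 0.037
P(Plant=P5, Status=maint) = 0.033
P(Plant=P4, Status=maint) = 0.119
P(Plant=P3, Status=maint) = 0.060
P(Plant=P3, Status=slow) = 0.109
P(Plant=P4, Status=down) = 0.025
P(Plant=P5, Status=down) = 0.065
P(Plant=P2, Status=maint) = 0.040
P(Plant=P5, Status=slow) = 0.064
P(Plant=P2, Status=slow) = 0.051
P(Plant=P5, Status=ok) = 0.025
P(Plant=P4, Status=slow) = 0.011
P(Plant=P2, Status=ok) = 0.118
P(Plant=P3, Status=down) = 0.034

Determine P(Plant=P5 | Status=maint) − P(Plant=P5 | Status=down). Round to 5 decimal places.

P(Status=maint) = 0.040 + 0.060 + 0.119 + 0.033 = 0.252; P(Plant=P5 | Status=maint) = 0.033/0.252 = 0.130952.
P(Status=down) = 0.037 + 0.034 + 0.025 + 0.065 = 0.161; P(Plant=P5 | Status=down) = 0.065/0.161 = 0.403727.
Difference = -0.27277.

-0.27277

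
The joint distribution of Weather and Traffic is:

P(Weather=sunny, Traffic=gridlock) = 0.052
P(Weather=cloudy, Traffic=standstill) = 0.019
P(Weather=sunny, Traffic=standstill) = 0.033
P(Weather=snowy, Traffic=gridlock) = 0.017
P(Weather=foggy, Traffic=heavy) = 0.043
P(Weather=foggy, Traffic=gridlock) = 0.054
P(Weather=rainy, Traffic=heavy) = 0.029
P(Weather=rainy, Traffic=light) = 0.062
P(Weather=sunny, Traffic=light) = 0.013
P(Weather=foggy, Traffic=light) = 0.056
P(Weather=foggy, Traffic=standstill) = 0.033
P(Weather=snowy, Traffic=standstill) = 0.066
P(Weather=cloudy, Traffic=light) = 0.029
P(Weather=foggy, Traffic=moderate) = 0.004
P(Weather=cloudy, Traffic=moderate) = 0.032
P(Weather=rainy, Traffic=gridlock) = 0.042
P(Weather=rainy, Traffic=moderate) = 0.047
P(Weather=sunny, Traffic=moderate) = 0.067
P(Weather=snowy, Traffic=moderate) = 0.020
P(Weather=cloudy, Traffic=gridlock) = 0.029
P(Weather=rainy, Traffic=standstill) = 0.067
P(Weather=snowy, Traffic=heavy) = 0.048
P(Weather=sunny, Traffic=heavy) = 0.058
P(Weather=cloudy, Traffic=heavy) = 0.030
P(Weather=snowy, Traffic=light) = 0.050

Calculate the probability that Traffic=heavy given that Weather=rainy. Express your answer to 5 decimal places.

P(Weather=rainy) = 0.062 + 0.047 + 0.029 + 0.042 + 0.067 = 0.247.
P(Traffic=heavy | Weather=rainy) = 0.029/0.247 = 0.11741.

0.11741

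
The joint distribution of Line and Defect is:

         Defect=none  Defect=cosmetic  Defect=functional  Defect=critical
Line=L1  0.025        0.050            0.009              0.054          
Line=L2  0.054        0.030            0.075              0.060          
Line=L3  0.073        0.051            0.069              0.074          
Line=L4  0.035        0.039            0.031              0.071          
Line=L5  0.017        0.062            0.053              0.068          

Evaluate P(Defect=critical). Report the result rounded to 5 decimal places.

P(Defect=critical) = 0.054 + 0.060 + 0.074 + 0.071 + 0.068 = 0.327.

0.32700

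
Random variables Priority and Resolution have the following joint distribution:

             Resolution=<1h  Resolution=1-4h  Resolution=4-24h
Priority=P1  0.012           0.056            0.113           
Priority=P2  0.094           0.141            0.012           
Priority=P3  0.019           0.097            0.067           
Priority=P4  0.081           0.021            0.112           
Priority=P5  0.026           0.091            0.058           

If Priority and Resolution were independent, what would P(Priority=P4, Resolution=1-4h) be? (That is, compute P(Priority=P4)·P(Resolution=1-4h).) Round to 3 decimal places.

0.087

P(Priority=P4) = 0.081 + 0.021 + 0.112 = 0.214.
P(Resolution=1-4h) = 0.056 + 0.141 + 0.097 + 0.021 + 0.091 = 0.406.
Product: 0.214 × 0.406 = 0.087.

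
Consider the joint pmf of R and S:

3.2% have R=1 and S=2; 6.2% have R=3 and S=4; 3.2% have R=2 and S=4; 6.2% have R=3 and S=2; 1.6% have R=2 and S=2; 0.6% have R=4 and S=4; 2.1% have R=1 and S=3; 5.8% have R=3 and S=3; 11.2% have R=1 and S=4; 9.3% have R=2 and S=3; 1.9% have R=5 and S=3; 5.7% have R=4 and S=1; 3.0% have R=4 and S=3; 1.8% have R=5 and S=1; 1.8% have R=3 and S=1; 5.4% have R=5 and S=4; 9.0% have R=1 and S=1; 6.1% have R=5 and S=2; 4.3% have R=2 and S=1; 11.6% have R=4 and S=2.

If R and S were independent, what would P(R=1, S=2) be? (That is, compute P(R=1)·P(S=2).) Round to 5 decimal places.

0.07319

P(R=1) = 0.090 + 0.032 + 0.021 + 0.112 = 0.255.
P(S=2) = 0.032 + 0.016 + 0.062 + 0.116 + 0.061 = 0.287.
Product: 0.255 × 0.287 = 0.07319.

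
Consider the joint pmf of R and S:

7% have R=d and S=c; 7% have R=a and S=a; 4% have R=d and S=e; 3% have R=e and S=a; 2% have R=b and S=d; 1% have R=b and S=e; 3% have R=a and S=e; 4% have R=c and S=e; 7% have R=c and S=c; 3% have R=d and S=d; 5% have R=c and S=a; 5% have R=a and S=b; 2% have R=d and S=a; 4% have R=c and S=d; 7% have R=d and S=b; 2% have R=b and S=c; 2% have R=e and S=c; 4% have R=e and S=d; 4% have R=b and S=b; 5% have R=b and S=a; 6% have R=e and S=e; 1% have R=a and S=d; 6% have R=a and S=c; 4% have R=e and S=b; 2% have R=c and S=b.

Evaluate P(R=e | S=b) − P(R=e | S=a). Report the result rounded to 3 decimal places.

0.045

P(S=b) = 0.05 + 0.04 + 0.02 + 0.07 + 0.04 = 0.22; P(R=e | S=b) = 0.04/0.22 = 0.1818.
P(S=a) = 0.07 + 0.05 + 0.05 + 0.02 + 0.03 = 0.22; P(R=e | S=a) = 0.03/0.22 = 0.1364.
Difference = 0.045.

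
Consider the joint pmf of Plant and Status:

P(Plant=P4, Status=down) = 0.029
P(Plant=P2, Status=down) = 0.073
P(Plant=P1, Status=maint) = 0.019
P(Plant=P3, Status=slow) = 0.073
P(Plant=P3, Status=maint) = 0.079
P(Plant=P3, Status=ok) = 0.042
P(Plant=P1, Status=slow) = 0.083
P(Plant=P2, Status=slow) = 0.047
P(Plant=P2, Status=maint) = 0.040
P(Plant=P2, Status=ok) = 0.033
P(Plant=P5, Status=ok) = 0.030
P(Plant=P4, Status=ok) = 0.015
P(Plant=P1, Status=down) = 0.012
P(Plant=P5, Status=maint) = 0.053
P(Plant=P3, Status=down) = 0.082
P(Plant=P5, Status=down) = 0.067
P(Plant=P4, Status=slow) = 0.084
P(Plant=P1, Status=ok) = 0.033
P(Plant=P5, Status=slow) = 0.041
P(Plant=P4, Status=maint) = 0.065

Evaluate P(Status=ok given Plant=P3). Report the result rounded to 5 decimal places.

P(Plant=P3) = 0.042 + 0.073 + 0.082 + 0.079 = 0.276.
P(Status=ok | Plant=P3) = 0.042/0.276 = 0.15217.

0.15217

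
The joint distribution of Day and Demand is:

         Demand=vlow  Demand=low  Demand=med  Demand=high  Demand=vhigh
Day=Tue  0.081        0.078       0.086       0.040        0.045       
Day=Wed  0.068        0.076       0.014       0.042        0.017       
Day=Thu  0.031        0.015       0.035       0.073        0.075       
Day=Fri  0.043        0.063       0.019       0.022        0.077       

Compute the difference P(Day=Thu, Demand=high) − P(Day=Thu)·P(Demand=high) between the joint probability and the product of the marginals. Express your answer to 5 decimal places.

P(Day=Thu) = 0.031 + 0.015 + 0.035 + 0.073 + 0.075 = 0.229.
P(Demand=high) = 0.040 + 0.042 + 0.073 + 0.022 = 0.177.
P(Day=Thu, Demand=high) − P(Day=Thu)P(Demand=high) = 0.073 − 0.229×0.177 = 0.03247.

0.03247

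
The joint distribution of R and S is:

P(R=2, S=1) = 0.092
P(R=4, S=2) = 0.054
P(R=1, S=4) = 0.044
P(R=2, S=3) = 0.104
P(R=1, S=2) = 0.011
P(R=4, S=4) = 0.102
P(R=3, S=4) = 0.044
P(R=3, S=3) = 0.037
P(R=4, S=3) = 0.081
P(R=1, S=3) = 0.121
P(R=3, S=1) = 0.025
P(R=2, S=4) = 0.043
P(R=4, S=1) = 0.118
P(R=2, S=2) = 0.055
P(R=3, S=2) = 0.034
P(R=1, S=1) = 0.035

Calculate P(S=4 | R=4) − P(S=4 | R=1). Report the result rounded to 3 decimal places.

0.079

P(R=4) = 0.118 + 0.054 + 0.081 + 0.102 = 0.355; P(S=4 | R=4) = 0.102/0.355 = 0.2873.
P(R=1) = 0.035 + 0.011 + 0.121 + 0.044 = 0.211; P(S=4 | R=1) = 0.044/0.211 = 0.2085.
Difference = 0.079.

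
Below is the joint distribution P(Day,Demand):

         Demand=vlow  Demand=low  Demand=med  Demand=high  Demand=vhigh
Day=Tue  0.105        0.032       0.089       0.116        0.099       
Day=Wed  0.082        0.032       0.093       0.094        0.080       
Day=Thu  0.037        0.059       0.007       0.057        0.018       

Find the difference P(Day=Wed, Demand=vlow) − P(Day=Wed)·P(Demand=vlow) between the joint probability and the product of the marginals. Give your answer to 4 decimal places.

-0.0033

P(Day=Wed) = 0.082 + 0.032 + 0.093 + 0.094 + 0.080 = 0.381.
P(Demand=vlow) = 0.105 + 0.082 + 0.037 = 0.224.
P(Day=Wed, Demand=vlow) − P(Day=Wed)P(Demand=vlow) = 0.082 − 0.381×0.224 = -0.0033.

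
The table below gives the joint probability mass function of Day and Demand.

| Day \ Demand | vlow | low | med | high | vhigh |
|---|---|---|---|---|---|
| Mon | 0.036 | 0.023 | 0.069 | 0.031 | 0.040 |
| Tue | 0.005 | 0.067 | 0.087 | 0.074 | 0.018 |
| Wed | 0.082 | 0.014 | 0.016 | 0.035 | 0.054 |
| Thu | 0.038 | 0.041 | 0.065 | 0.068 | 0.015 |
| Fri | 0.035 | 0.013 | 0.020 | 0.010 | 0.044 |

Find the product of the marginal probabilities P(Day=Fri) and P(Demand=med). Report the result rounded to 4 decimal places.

P(Day=Fri) = 0.035 + 0.013 + 0.020 + 0.010 + 0.044 = 0.122.
P(Demand=med) = 0.069 + 0.087 + 0.016 + 0.065 + 0.020 = 0.257.
Product: 0.122 × 0.257 = 0.0314.

0.0314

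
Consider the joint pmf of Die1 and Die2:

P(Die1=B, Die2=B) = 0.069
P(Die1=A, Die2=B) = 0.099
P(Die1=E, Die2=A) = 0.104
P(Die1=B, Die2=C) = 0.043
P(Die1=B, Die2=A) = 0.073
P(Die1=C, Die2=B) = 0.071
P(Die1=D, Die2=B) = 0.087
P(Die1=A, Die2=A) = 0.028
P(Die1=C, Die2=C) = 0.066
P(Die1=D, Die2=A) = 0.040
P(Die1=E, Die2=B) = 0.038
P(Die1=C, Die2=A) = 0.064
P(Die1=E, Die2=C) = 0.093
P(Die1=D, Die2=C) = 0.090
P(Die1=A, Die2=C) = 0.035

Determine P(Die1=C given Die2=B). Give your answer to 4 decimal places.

P(Die2=B) = 0.099 + 0.069 + 0.071 + 0.087 + 0.038 = 0.364.
P(Die1=C | Die2=B) = 0.071/0.364 = 0.1951.

0.1951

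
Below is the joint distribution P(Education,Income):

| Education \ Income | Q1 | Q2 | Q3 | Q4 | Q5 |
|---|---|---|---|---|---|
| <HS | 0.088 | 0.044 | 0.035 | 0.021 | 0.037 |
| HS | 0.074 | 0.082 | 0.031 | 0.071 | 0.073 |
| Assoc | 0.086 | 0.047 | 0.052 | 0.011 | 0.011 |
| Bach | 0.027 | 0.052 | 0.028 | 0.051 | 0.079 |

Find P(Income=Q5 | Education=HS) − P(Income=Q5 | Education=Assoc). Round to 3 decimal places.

P(Education=HS) = 0.074 + 0.082 + 0.031 + 0.071 + 0.073 = 0.331; P(Income=Q5 | Education=HS) = 0.073/0.331 = 0.2205.
P(Education=Assoc) = 0.086 + 0.047 + 0.052 + 0.011 + 0.011 = 0.207; P(Income=Q5 | Education=Assoc) = 0.011/0.207 = 0.0531.
Difference = 0.167.

0.167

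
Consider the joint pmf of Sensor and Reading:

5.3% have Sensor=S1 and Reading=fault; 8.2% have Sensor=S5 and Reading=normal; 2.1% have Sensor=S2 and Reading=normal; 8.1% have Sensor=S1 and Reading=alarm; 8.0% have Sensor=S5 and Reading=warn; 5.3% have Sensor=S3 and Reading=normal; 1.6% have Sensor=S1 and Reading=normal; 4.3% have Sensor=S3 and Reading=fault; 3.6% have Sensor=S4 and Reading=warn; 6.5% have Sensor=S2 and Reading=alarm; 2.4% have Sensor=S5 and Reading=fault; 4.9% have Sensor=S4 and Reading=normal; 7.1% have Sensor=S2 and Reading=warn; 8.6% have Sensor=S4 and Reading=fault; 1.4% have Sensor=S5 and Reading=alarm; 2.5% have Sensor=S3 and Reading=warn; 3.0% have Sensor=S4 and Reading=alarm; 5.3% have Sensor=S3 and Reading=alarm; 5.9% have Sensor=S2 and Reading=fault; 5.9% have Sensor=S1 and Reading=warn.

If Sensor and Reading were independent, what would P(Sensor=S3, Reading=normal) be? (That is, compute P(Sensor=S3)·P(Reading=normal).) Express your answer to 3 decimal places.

P(Sensor=S3) = 0.053 + 0.025 + 0.053 + 0.043 = 0.174.
P(Reading=normal) = 0.016 + 0.021 + 0.053 + 0.049 + 0.082 = 0.221.
Product: 0.174 × 0.221 = 0.038.

0.038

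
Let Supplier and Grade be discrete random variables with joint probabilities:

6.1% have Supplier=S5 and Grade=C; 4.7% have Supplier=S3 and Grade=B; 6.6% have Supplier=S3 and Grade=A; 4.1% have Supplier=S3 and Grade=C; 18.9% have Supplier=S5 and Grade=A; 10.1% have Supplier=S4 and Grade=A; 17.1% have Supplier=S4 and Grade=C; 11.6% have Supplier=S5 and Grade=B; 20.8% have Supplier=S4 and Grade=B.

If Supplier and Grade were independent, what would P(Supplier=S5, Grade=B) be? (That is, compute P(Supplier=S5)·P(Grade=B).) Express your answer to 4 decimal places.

P(Supplier=S5) = 0.189 + 0.116 + 0.061 = 0.366.
P(Grade=B) = 0.047 + 0.208 + 0.116 = 0.371.
Product: 0.366 × 0.371 = 0.1358.

0.1358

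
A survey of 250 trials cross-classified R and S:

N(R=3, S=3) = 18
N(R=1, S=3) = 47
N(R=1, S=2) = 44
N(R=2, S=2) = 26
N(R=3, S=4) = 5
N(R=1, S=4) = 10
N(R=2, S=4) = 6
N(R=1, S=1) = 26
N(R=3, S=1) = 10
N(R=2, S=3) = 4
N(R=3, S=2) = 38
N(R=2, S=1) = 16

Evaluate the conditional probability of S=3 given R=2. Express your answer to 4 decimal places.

0.0769

Total with R=2: 16 + 26 + 4 + 6 = 52.
P(S=3 | R=2) = 4/52 = 0.0769.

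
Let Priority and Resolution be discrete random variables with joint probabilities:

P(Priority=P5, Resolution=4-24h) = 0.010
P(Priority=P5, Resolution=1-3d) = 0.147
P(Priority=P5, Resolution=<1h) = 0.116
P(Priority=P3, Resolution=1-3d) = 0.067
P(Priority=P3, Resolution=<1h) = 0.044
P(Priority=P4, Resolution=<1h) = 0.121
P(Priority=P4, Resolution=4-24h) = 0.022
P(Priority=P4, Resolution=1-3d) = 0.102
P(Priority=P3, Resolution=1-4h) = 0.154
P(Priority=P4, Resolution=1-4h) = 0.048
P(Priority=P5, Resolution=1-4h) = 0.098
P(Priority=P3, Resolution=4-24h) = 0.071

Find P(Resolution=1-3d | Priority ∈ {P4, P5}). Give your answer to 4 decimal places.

P(Priority=P4) = 0.121 + 0.048 + 0.022 + 0.102 = 0.293.
P(Priority=P5) = 0.116 + 0.098 + 0.010 + 0.147 = 0.371.
P(Priority ∈ {P4, P5}) = 0.293 + 0.371 = 0.664; P(Resolution=1-3d, Priority ∈ {P4, P5}) = 0.102 + 0.147 = 0.249.
P(Resolution=1-3d | Priority ∈ {P4, P5}) = 0.249/0.664 = 0.3750.

0.3750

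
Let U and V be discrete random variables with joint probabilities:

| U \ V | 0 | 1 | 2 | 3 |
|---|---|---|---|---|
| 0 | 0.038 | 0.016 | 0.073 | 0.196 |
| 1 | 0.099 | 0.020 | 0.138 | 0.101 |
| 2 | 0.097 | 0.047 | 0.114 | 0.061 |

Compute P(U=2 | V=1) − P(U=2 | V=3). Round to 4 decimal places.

0.3959

P(V=1) = 0.016 + 0.020 + 0.047 = 0.083; P(U=2 | V=1) = 0.047/0.083 = 0.56627.
P(V=3) = 0.196 + 0.101 + 0.061 = 0.358; P(U=2 | V=3) = 0.061/0.358 = 0.17039.
Difference = 0.3959.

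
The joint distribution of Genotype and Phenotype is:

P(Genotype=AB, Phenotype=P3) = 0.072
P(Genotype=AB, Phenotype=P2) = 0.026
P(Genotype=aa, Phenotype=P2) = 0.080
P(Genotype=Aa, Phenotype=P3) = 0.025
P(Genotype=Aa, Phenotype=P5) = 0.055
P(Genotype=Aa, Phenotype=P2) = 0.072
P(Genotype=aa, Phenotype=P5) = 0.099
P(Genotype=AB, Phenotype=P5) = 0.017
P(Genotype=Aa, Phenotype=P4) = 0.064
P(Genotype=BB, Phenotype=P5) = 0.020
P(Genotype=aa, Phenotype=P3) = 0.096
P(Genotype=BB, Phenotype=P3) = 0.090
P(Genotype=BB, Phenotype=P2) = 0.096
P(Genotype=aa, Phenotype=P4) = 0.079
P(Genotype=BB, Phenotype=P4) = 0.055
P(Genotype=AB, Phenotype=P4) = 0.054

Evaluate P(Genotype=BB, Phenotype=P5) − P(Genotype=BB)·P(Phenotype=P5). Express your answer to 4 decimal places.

-0.0299

P(Genotype=BB) = 0.096 + 0.090 + 0.055 + 0.020 = 0.261.
P(Phenotype=P5) = 0.055 + 0.099 + 0.017 + 0.020 = 0.191.
P(Genotype=BB, Phenotype=P5) − P(Genotype=BB)P(Phenotype=P5) = 0.020 − 0.261×0.191 = -0.0299.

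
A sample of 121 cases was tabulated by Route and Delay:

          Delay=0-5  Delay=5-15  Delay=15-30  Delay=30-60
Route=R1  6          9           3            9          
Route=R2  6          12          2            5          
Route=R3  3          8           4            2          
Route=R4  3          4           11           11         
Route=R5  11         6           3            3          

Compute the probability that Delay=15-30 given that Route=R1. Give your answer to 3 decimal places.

0.111

Total with Route=R1: 6 + 9 + 3 + 9 = 27.
P(Delay=15-30 | Route=R1) = 3/27 = 0.111.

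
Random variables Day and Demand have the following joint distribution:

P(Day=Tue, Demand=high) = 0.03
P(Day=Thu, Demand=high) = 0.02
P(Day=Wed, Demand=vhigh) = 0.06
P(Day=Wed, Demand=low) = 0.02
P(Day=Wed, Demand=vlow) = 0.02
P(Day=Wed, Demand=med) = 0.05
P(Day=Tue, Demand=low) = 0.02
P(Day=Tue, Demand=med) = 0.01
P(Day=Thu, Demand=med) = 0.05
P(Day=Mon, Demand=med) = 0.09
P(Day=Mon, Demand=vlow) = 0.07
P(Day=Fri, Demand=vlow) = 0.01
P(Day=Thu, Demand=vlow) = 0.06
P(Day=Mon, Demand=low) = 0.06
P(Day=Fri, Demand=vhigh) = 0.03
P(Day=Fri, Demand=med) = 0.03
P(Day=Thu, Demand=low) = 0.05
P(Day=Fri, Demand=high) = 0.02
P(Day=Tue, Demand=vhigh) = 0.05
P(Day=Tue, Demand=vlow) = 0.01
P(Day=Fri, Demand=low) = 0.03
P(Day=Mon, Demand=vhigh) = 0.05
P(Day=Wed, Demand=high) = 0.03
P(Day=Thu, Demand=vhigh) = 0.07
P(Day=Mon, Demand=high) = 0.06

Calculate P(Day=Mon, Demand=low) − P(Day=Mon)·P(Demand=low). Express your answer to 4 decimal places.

P(Day=Mon) = 0.07 + 0.06 + 0.09 + 0.06 + 0.05 = 0.33.
P(Demand=low) = 0.06 + 0.02 + 0.02 + 0.05 + 0.03 = 0.18.
P(Day=Mon, Demand=low) − P(Day=Mon)P(Demand=low) = 0.06 − 0.33×0.18 = 0.0006.

0.0006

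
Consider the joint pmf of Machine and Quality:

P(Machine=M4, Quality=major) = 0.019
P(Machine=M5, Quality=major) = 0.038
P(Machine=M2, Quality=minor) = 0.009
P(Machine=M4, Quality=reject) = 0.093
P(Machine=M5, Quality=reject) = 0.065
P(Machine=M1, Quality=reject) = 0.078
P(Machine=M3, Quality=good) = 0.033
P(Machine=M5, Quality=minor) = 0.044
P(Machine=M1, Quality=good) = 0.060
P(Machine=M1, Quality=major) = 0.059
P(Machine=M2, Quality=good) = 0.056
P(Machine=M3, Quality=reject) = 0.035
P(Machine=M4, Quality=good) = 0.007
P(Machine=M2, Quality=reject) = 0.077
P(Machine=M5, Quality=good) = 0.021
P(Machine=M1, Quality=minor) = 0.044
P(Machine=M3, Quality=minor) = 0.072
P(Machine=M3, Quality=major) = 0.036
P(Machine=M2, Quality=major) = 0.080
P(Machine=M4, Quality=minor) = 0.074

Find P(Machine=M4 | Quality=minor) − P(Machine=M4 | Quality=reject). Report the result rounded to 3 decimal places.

0.037

P(Quality=minor) = 0.044 + 0.009 + 0.072 + 0.074 + 0.044 = 0.243; P(Machine=M4 | Quality=minor) = 0.074/0.243 = 0.3045.
P(Quality=reject) = 0.078 + 0.077 + 0.035 + 0.093 + 0.065 = 0.348; P(Machine=M4 | Quality=reject) = 0.093/0.348 = 0.2672.
Difference = 0.037.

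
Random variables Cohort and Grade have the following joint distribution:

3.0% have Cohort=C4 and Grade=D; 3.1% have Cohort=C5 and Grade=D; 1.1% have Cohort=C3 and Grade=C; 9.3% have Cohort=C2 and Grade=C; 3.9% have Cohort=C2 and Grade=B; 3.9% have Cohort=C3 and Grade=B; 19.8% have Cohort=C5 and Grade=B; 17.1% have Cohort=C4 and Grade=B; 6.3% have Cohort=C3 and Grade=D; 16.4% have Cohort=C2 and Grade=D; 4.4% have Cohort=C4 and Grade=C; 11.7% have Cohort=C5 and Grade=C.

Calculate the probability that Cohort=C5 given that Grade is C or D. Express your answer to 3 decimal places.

0.268

P(Grade=C) = 0.093 + 0.011 + 0.044 + 0.117 = 0.265.
P(Grade=D) = 0.164 + 0.063 + 0.030 + 0.031 = 0.288.
P(Grade ∈ {C, D}) = 0.265 + 0.288 = 0.553; P(Cohort=C5, Grade ∈ {C, D}) = 0.117 + 0.031 = 0.148.
P(Cohort=C5 | Grade ∈ {C, D}) = 0.148/0.553 = 0.268.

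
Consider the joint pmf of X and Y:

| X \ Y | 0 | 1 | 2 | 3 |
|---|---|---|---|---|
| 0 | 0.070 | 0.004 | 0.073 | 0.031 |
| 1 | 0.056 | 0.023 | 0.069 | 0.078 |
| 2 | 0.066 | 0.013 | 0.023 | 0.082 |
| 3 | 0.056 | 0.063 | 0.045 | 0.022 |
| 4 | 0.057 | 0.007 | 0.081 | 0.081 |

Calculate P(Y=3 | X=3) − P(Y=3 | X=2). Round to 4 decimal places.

P(X=3) = 0.056 + 0.063 + 0.045 + 0.022 = 0.186; P(Y=3 | X=3) = 0.022/0.186 = 0.11828.
P(X=2) = 0.066 + 0.013 + 0.023 + 0.082 = 0.184; P(Y=3 | X=2) = 0.082/0.184 = 0.44565.
Difference = -0.3274.

-0.3274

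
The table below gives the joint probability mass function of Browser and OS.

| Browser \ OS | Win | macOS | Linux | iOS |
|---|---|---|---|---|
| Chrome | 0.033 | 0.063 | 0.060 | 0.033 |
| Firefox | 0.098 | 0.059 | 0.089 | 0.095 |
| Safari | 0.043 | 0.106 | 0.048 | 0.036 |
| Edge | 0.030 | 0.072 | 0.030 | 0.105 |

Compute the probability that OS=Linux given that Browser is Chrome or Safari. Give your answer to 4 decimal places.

0.2559

P(Browser=Chrome) = 0.033 + 0.063 + 0.060 + 0.033 = 0.189.
P(Browser=Safari) = 0.043 + 0.106 + 0.048 + 0.036 = 0.233.
P(Browser ∈ {Chrome, Safari}) = 0.189 + 0.233 = 0.422; P(OS=Linux, Browser ∈ {Chrome, Safari}) = 0.060 + 0.048 = 0.108.
P(OS=Linux | Browser ∈ {Chrome, Safari}) = 0.108/0.422 = 0.2559.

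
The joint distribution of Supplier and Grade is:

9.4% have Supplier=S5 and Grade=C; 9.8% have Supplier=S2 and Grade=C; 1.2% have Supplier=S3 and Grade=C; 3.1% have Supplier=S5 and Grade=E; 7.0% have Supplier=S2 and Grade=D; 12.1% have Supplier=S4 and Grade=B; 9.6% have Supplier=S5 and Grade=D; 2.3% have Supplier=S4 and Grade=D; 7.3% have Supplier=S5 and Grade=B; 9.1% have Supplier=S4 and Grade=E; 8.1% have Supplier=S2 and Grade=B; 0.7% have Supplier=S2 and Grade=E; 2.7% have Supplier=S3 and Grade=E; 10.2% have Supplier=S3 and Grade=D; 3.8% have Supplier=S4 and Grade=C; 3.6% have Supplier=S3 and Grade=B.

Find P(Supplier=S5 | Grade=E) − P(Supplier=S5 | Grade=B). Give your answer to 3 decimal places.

-0.036

P(Grade=E) = 0.007 + 0.027 + 0.091 + 0.031 = 0.156; P(Supplier=S5 | Grade=E) = 0.031/0.156 = 0.1987.
P(Grade=B) = 0.081 + 0.036 + 0.121 + 0.073 = 0.311; P(Supplier=S5 | Grade=B) = 0.073/0.311 = 0.2347.
Difference = -0.036.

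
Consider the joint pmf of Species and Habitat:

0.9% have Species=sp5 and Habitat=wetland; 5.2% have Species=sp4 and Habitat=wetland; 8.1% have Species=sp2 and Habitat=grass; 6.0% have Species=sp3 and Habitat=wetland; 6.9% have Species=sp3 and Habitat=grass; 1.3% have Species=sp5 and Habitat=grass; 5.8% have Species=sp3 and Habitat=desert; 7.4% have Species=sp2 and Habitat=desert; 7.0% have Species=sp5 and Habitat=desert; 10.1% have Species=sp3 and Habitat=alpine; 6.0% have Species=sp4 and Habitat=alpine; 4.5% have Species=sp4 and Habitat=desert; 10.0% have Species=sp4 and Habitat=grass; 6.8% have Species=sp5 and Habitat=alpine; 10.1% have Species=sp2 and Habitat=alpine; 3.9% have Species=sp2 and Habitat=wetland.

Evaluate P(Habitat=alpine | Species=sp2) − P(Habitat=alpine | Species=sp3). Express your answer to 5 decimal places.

-0.00832

P(Species=sp2) = 0.081 + 0.039 + 0.074 + 0.101 = 0.295; P(Habitat=alpine | Species=sp2) = 0.101/0.295 = 0.342373.
P(Species=sp3) = 0.069 + 0.060 + 0.058 + 0.101 = 0.288; P(Habitat=alpine | Species=sp3) = 0.101/0.288 = 0.350694.
Difference = -0.00832.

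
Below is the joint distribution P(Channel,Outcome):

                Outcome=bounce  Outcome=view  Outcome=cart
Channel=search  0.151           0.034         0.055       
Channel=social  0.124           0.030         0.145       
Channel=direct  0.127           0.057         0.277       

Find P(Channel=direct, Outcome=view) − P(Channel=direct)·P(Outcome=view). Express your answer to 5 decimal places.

P(Channel=direct) = 0.127 + 0.057 + 0.277 = 0.461.
P(Outcome=view) = 0.034 + 0.030 + 0.057 = 0.121.
P(Channel=direct, Outcome=view) − P(Channel=direct)P(Outcome=view) = 0.057 − 0.461×0.121 = 0.00122.

0.00122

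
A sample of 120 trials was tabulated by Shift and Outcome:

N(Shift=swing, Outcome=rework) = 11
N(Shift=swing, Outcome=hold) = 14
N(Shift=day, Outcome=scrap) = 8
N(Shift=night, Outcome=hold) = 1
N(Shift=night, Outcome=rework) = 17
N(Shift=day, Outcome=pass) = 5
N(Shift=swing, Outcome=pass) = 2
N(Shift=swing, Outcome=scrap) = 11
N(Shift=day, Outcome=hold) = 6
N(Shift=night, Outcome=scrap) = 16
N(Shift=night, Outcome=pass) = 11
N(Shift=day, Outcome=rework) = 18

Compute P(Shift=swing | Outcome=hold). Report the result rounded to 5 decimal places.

0.66667

Total with Outcome=hold: 6 + 14 + 1 = 21.
P(Shift=swing | Outcome=hold) = 14/21 = 0.66667.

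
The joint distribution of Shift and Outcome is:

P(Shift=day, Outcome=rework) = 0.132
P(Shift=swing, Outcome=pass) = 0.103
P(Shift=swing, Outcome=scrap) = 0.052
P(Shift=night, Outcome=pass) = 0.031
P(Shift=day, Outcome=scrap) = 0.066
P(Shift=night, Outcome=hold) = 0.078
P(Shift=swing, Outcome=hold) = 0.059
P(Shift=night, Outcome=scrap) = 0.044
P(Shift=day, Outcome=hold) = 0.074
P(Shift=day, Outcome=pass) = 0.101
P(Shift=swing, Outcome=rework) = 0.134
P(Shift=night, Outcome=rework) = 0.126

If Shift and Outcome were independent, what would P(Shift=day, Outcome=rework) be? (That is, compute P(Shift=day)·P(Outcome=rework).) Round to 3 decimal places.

0.146

P(Shift=day) = 0.101 + 0.132 + 0.066 + 0.074 = 0.373.
P(Outcome=rework) = 0.132 + 0.134 + 0.126 = 0.392.
Product: 0.373 × 0.392 = 0.146.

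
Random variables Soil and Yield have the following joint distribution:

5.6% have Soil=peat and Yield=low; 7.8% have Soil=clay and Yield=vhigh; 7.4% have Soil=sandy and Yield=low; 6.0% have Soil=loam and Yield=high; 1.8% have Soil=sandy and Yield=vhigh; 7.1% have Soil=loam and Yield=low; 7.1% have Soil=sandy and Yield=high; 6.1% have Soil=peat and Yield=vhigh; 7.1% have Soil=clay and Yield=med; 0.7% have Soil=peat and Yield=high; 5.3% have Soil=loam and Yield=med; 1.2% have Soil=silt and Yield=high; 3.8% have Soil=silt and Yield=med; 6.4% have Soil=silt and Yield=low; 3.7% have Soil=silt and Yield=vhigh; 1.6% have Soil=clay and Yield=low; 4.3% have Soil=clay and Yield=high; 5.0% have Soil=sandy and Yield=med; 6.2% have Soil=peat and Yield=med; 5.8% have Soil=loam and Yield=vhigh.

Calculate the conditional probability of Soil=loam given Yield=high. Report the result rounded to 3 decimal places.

0.311

P(Yield=high) = 0.071 + 0.060 + 0.043 + 0.012 + 0.007 = 0.193.
P(Soil=loam | Yield=high) = 0.060/0.193 = 0.311.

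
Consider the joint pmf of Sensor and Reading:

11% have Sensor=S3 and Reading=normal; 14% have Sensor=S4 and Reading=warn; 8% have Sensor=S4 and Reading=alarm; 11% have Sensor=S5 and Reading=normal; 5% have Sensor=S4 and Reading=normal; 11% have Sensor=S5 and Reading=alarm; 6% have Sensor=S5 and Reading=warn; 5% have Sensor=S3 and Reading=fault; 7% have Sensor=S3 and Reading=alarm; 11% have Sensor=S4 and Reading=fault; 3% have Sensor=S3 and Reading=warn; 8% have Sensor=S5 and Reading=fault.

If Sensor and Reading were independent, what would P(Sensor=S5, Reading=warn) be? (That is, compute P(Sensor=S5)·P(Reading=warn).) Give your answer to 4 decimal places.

P(Sensor=S5) = 0.11 + 0.06 + 0.11 + 0.08 = 0.36.
P(Reading=warn) = 0.03 + 0.14 + 0.06 = 0.23.
Product: 0.36 × 0.23 = 0.0828.

0.0828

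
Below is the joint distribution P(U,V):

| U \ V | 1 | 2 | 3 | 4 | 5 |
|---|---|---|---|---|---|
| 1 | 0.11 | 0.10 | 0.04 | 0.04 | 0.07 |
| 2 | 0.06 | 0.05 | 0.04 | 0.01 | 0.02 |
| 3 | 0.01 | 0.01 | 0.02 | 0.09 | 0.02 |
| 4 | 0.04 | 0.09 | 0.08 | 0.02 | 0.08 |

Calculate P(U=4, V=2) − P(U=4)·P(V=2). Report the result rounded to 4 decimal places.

0.0125

P(U=4) = 0.04 + 0.09 + 0.08 + 0.02 + 0.08 = 0.31.
P(V=2) = 0.10 + 0.05 + 0.01 + 0.09 = 0.25.
P(U=4, V=2) − P(U=4)P(V=2) = 0.09 − 0.31×0.25 = 0.0125.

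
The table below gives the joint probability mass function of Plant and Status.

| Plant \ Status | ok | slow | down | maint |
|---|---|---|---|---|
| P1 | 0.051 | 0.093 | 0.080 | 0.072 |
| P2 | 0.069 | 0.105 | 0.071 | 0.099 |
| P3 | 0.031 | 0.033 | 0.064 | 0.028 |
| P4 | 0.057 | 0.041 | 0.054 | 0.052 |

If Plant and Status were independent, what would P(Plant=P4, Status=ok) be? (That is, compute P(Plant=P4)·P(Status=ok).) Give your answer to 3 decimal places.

P(Plant=P4) = 0.057 + 0.041 + 0.054 + 0.052 = 0.204.
P(Status=ok) = 0.051 + 0.069 + 0.031 + 0.057 = 0.208.
Product: 0.204 × 0.208 = 0.042.

0.042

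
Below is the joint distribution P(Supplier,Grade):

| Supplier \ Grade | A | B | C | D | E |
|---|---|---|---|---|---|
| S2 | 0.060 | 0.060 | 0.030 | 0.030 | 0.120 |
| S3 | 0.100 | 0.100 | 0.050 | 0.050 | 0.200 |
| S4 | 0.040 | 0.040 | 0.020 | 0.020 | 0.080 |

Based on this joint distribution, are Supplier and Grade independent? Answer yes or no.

Every cell satisfies P(Supplier,Grade) = P(Supplier)·P(Grade). For instance P(Supplier=S2) = 0.300, P(Grade=C) = 0.100, and 0.300×0.100 = 0.030 matches the joint entry. So Supplier and Grade are independent.

yes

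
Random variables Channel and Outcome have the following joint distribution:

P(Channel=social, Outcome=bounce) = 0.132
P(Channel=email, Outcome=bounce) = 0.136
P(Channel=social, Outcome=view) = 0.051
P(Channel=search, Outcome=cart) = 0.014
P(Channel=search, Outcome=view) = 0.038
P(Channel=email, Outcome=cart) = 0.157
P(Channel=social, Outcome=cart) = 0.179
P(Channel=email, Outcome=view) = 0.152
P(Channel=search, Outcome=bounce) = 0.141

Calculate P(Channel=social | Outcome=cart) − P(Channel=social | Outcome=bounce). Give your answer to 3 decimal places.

0.189

P(Outcome=cart) = 0.157 + 0.014 + 0.179 = 0.350; P(Channel=social | Outcome=cart) = 0.179/0.350 = 0.5114.
P(Outcome=bounce) = 0.136 + 0.141 + 0.132 = 0.409; P(Channel=social | Outcome=bounce) = 0.132/0.409 = 0.3227.
Difference = 0.189.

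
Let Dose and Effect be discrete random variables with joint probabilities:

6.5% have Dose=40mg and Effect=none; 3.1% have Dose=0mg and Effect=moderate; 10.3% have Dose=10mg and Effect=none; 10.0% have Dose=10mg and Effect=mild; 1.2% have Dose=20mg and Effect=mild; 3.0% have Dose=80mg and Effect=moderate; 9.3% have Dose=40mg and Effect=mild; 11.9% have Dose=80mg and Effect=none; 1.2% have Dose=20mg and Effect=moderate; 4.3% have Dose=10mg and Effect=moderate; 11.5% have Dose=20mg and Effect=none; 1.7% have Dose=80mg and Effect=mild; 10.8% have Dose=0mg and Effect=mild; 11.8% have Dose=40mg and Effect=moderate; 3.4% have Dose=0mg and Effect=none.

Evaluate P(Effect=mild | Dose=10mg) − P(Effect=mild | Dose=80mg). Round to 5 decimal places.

P(Dose=10mg) = 0.103 + 0.100 + 0.043 = 0.246; P(Effect=mild | Dose=10mg) = 0.100/0.246 = 0.406504.
P(Dose=80mg) = 0.119 + 0.017 + 0.030 = 0.166; P(Effect=mild | Dose=80mg) = 0.017/0.166 = 0.102410.
Difference = 0.30409.

0.30409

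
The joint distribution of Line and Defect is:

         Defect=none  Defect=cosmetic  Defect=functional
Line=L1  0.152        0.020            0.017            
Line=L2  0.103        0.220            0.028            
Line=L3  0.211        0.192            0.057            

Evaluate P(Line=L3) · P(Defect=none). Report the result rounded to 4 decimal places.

0.2144

P(Line=L3) = 0.211 + 0.192 + 0.057 = 0.460.
P(Defect=none) = 0.152 + 0.103 + 0.211 = 0.466.
Product: 0.460 × 0.466 = 0.2144.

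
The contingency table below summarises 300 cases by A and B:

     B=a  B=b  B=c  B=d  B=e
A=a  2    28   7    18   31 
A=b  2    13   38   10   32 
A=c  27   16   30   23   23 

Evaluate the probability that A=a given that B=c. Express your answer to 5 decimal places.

0.09333

Total with B=c: 7 + 38 + 30 = 75.
P(A=a | B=c) = 7/75 = 0.09333.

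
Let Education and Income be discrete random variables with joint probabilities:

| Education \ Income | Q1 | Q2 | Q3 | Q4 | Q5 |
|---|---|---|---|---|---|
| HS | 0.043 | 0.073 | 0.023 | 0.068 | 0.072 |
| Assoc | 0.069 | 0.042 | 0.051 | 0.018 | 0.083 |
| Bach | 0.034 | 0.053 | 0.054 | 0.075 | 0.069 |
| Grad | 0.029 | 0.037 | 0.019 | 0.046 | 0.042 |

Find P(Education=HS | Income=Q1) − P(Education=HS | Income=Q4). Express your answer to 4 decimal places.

P(Income=Q1) = 0.043 + 0.069 + 0.034 + 0.029 = 0.175; P(Education=HS | Income=Q1) = 0.043/0.175 = 0.24571.
P(Income=Q4) = 0.068 + 0.018 + 0.075 + 0.046 = 0.207; P(Education=HS | Income=Q4) = 0.068/0.207 = 0.32850.
Difference = -0.0828.

-0.0828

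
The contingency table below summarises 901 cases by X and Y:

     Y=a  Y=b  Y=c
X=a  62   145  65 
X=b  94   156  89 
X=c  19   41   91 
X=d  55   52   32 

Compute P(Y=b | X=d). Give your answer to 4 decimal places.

0.3741

Total with X=d: 55 + 52 + 32 = 139.
P(Y=b | X=d) = 52/139 = 0.3741.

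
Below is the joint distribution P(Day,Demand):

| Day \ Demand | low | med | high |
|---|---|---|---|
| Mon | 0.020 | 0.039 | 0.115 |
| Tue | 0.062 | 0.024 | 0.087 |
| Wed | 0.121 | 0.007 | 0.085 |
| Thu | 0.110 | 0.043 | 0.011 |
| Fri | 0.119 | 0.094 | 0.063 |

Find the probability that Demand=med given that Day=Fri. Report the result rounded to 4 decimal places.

0.3406

P(Day=Fri) = 0.119 + 0.094 + 0.063 = 0.276.
P(Demand=med | Day=Fri) = 0.094/0.276 = 0.3406.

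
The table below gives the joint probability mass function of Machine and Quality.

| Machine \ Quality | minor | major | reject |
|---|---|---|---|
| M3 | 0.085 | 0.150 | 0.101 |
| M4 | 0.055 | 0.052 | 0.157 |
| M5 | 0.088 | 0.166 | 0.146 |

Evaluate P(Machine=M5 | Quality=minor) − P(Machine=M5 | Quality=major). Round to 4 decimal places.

-0.0651

P(Quality=minor) = 0.085 + 0.055 + 0.088 = 0.228; P(Machine=M5 | Quality=minor) = 0.088/0.228 = 0.38596.
P(Quality=major) = 0.150 + 0.052 + 0.166 = 0.368; P(Machine=M5 | Quality=major) = 0.166/0.368 = 0.45109.
Difference = -0.0651.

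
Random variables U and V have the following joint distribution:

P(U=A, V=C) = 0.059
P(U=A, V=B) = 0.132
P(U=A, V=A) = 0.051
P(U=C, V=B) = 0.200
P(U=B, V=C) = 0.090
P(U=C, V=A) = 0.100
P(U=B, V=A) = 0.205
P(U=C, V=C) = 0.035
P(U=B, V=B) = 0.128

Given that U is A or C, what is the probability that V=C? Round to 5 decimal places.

0.16291

P(U=A) = 0.051 + 0.132 + 0.059 = 0.242.
P(U=C) = 0.100 + 0.200 + 0.035 = 0.335.
P(U ∈ {A, C}) = 0.242 + 0.335 = 0.577; P(V=C, U ∈ {A, C}) = 0.059 + 0.035 = 0.094.
P(V=C | U ∈ {A, C}) = 0.094/0.577 = 0.16291.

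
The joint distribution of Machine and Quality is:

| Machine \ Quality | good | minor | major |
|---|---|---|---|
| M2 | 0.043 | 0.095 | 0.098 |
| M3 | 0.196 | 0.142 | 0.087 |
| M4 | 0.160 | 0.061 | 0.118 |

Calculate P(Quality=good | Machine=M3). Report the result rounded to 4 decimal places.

0.4612

P(Machine=M3) = 0.196 + 0.142 + 0.087 = 0.425.
P(Quality=good | Machine=M3) = 0.196/0.425 = 0.4612.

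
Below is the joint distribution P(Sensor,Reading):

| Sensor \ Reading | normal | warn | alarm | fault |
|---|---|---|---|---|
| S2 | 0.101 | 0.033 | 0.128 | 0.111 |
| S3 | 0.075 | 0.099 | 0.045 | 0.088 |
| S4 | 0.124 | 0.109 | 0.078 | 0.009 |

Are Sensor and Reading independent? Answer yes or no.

P(Sensor=S4) = 0.320 and P(Reading=fault) = 0.208, so their product is 0.06656, but P(Sensor=S4, Reading=fault) = 0.009. Since these differ, Sensor and Reading are not independent.

no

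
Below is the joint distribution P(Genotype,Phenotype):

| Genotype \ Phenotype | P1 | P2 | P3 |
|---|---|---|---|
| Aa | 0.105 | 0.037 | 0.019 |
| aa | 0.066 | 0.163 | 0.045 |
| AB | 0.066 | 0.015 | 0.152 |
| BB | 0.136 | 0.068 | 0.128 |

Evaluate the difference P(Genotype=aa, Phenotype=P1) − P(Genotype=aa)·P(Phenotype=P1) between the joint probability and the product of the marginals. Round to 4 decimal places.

P(Genotype=aa) = 0.066 + 0.163 + 0.045 = 0.274.
P(Phenotype=P1) = 0.105 + 0.066 + 0.066 + 0.136 = 0.373.
P(Genotype=aa, Phenotype=P1) − P(Genotype=aa)P(Phenotype=P1) = 0.066 − 0.274×0.373 = -0.0362.

-0.0362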